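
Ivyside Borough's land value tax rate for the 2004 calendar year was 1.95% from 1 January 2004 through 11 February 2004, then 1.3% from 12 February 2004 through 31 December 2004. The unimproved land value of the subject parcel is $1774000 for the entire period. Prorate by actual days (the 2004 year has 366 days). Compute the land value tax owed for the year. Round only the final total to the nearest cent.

$24385.23

1 January – 11 February 2004: 42 days at 1.95% → $1774000 × 1.95% × 42/366 = $3969.6885
12 February – 31 December 2004: 324 days at 1.3% → $1774000 × 1.3% × 324/366 = $20415.5410
Total = $24385.2295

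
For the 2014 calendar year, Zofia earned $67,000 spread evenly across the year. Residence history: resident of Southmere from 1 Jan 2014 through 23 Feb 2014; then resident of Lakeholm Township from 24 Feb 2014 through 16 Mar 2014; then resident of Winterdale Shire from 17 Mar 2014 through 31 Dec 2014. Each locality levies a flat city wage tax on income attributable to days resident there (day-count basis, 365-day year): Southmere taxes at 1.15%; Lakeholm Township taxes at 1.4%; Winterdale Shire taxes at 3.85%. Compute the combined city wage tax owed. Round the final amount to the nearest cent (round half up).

Southmere, 1 Jan – 23 Feb 2014: 54 days → $67,000 × 1.15% × 54/365 = $113.9918
Lakeholm Township, 24 Feb – 16 Mar 2014: 21 days → $67,000 × 1.4% × 21/365 = $53.9671
Winterdale Shire, 17 Mar – 31 Dec 2014: 290 days → $67,000 × 3.85% × 290/365 = $2,049.4658
Total = $2,217.4247

$2,217.42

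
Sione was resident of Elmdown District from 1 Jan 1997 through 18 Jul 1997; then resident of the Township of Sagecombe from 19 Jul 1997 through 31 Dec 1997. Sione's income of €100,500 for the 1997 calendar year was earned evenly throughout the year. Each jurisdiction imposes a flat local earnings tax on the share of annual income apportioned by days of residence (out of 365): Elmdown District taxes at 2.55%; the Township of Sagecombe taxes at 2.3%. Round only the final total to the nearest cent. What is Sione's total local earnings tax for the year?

€2,448.48

Elmdown District, 1 Jan – 18 Jul 1997: 199 days → €100,500 × 2.55% × 199/365 = €1,397.2253
The Township of Sagecombe, 19 Jul – 31 Dec 1997: 166 days → €100,500 × 2.3% × 166/365 = €1,051.2575
Total = €2,448.4829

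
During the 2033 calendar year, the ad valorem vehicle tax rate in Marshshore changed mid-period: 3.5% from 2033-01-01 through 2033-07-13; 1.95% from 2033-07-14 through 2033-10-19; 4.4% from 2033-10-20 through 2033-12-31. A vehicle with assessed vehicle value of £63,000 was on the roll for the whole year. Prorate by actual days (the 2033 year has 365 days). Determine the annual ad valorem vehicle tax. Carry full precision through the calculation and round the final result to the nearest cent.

£2,056.22

2033-01-01 to 2033-07-13: 194 days at 3.5% → £63,000 × 3.5% × 194/365 = £1,171.9726
2033-07-14 to 2033-10-19: 98 days at 1.95% → £63,000 × 1.95% × 98/365 = £329.8438
2033-10-20 to 2033-12-31: 73 days at 4.4% → £63,000 × 4.4% × 73/365 = £554.4000
Total = £2,056.2164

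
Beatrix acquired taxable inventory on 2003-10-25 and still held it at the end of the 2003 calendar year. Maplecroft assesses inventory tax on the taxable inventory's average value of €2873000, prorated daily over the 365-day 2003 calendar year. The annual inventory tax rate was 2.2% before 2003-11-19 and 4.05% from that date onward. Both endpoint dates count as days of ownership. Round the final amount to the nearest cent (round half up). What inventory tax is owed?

€18036.93

2003-10-25 to 2003-11-18: 25 days at 2.2% → €2873000 × 2.2% × 25/365 = €4329.1781
2003-11-19 to 2003-12-31: 43 days at 4.05% → €2873000 × 4.05% × 43/365 = €13707.7521
Total = €18036.9301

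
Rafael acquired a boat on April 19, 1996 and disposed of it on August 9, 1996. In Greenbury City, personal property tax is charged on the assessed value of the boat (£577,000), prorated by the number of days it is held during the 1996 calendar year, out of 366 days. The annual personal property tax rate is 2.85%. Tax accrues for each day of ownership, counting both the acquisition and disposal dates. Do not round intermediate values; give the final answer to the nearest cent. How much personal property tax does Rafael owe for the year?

Days held (April 19 – August 9, 1996): 113 out of 366
Tax = £577,000 × 2.85% × 113/366 = £5,077.1270

£5,077.13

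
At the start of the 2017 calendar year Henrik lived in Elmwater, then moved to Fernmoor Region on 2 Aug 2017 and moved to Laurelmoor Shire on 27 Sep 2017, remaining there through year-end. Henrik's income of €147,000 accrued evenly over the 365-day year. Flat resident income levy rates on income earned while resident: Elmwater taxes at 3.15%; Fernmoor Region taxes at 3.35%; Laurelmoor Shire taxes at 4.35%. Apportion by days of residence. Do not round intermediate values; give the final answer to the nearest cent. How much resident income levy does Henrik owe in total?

€5,139.56

Elmwater, 1 Jan – 1 Aug 2017: 213 days → €147,000 × 3.15% × 213/365 = €2,702.1822
Fernmoor Region, 2 Aug – 26 Sep 2017: 56 days → €147,000 × 3.35% × 56/365 = €755.5397
Laurelmoor Shire, 27 Sep – 31 Dec 2017: 96 days → €147,000 × 4.35% × 96/365 = €1,681.8411
Total = €5,139.5630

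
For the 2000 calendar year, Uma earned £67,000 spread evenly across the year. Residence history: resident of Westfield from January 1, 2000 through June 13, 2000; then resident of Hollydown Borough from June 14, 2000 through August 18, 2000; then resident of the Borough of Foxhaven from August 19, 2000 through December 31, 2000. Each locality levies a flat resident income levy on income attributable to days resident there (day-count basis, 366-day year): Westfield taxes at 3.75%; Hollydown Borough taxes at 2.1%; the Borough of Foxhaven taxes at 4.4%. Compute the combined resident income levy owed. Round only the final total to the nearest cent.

£2,473.78

Westfield, January 1 – June 13, 2000: 165 days → £67,000 × 3.75% × 165/366 = £1,132.6844
Hollydown Borough, June 14 – August 18, 2000: 66 days → £67,000 × 2.1% × 66/366 = £253.7213
The Borough of Foxhaven, August 19 – December 31, 2000: 135 days → £67,000 × 4.4% × 135/366 = £1,087.3770
Total = £2,473.7828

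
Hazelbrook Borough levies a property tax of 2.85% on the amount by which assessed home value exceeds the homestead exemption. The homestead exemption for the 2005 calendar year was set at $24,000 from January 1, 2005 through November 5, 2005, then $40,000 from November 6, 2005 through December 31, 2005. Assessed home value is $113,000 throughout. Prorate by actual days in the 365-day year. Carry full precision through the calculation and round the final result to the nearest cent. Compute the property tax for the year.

January 1 – November 5, 2005: 309 days, exemption $24,000 → ($113,000 − $24,000) × 2.85% × 309/365 = $2,147.3384
November 6 – December 31, 2005: 56 days, exemption $40,000 → ($113,000 − $40,000) × 2.85% × 56/365 = $319.2000
Total = $2,466.5384

$2,466.54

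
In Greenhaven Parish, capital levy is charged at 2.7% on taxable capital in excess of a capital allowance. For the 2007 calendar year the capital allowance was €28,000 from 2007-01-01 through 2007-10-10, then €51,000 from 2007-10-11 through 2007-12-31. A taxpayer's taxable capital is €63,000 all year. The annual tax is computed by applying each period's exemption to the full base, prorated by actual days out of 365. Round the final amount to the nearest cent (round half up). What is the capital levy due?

2007-01-01 to 2007-10-10: 283 days, exemption €28,000 → (€63,000 − €28,000) × 2.7% × 283/365 = €732.6986
2007-10-11 to 2007-12-31: 82 days, exemption €51,000 → (€63,000 − €51,000) × 2.7% × 82/365 = €72.7890
Total = €805.4877

€805.49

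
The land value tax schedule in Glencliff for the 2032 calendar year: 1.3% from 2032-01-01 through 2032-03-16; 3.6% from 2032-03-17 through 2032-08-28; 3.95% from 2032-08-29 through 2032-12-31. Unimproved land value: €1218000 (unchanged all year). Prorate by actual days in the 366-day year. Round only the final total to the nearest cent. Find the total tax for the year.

€39486.83

2032-01-01 to 2032-03-16: 76 days at 1.3% → €1218000 × 1.3% × 76/366 = €3287.9344
2032-03-17 to 2032-08-28: 165 days at 3.6% → €1218000 × 3.6% × 165/366 = €19767.5410
2032-08-29 to 2032-12-31: 125 days at 3.95% → €1218000 × 3.95% × 125/366 = €16431.3525
Total = €39486.8279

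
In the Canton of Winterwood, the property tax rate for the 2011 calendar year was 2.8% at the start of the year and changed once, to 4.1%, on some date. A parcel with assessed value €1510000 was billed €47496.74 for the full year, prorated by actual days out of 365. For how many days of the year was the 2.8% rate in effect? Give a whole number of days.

Let d = days at the first rate; then 365 − d days at the second rate.
€1510000 × [2.8%·d + 4.1%·(365−d)] / 365 = €47496.74
Solving gives d = 268, so the new rate took effect on 26 September 2011.

268 days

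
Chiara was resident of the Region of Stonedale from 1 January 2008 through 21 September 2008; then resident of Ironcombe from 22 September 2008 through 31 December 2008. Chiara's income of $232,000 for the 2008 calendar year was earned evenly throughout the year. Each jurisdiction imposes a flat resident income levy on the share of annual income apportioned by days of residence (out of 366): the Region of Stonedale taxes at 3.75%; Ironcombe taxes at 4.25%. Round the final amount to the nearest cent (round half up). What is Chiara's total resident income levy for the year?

The Region of Stonedale, 1 January – 21 September 2008: 265 days → $232,000 × 3.75% × 265/366 = $6,299.1803
Ironcombe, 22 September – 31 December 2008: 101 days → $232,000 × 4.25% × 101/366 = $2,720.9290
Total = $9,020.1093

$9,020.11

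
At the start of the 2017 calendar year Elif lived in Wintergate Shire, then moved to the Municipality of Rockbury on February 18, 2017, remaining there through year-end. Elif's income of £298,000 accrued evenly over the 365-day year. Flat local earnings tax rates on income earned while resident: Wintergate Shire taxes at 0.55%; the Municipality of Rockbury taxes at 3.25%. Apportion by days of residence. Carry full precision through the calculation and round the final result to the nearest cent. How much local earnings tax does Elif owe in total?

Wintergate Shire, January 1 – February 17, 2017: 48 days → £298,000 × 0.55% × 48/365 = £215.5397
The Municipality of Rockbury, February 18 – December 31, 2017: 317 days → £298,000 × 3.25% × 317/365 = £8,411.3562
Total = £8,626.8959

£8,626.90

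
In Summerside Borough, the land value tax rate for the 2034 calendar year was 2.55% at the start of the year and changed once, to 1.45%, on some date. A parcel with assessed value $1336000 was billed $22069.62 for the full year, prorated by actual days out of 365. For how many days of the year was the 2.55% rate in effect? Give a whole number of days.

Let d = days at the first rate; then 365 − d days at the second rate.
$1336000 × [2.55%·d + 1.45%·(365−d)] / 365 = $22069.62
Solving gives d = 67, so the new rate took effect on 9 March 2034.

67 days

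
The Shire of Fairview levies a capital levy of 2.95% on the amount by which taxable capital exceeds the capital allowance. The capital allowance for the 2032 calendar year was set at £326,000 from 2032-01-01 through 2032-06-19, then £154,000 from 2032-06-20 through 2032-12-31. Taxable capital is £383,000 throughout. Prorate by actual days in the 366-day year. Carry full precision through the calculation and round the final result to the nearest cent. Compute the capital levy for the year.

£4,384.86

2032-01-01 to 2032-06-19: 171 days, exemption £326,000 → (£383,000 − £326,000) × 2.95% × 171/366 = £785.6189
2032-06-20 to 2032-12-31: 195 days, exemption £154,000 → (£383,000 − £154,000) × 2.95% × 195/366 = £3,599.2418
Total = £4,384.8607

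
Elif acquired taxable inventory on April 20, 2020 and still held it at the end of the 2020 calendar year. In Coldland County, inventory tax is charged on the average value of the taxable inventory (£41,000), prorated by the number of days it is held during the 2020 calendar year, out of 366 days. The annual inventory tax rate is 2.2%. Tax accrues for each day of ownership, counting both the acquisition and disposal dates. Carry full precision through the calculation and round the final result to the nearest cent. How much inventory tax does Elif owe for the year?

£630.91

Days held (April 20 – December 31, 2020): 256 out of 366
Tax = £41,000 × 2.2% × 256/366 = £630.9071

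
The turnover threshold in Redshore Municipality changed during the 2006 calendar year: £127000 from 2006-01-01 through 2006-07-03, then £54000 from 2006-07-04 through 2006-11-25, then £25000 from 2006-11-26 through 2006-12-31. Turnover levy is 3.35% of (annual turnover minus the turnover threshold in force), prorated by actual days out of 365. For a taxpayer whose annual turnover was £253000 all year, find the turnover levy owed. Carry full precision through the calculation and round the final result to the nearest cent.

2006-01-01 to 2006-07-03: 184 days, exemption £127000 → (£253000 − £127000) × 3.35% × 184/365 = £2127.8466
2006-07-04 to 2006-11-25: 145 days, exemption £54000 → (£253000 − £54000) × 3.35% × 145/365 = £2648.3356
2006-11-26 to 2006-12-31: 36 days, exemption £25000 → (£253000 − £25000) × 3.35% × 36/365 = £753.3370
Total = £5529.5192

£5529.52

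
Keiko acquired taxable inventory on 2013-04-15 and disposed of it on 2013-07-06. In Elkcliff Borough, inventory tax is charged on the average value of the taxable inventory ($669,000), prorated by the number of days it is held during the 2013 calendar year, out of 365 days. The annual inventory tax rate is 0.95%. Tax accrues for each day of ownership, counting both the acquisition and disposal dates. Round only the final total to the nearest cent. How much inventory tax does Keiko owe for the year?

Days held (2013-04-15 to 2013-07-06): 83 out of 365
Tax = $669,000 × 0.95% × 83/365 = $1,445.2233

$1,445.22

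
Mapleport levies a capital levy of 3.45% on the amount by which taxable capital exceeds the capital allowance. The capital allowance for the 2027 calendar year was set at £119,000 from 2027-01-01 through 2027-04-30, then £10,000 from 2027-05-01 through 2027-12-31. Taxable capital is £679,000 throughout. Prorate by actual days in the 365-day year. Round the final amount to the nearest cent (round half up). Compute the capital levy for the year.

2027-01-01 to 2027-04-30: 120 days, exemption £119,000 → (£679,000 − £119,000) × 3.45% × 120/365 = £6,351.7808
2027-05-01 to 2027-12-31: 245 days, exemption £10,000 → (£679,000 − £10,000) × 3.45% × 245/365 = £15,492.3904
Total = £21,844.1712

£21,844.17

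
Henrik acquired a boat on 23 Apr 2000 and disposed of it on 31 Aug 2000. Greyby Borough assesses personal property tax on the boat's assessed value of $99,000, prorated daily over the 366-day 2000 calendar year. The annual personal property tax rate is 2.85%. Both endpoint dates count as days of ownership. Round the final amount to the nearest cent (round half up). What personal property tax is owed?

$1,009.88

Days held (23 Apr – 31 Aug 2000): 131 out of 366
Tax = $99,000 × 2.85% × 131/366 = $1,009.8811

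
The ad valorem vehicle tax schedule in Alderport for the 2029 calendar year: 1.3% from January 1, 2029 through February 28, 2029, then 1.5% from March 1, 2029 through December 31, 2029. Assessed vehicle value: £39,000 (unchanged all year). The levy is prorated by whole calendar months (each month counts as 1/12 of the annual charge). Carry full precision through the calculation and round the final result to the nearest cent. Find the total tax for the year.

£572.00

January 1 – February 28, 2029: 2 months at 1.3% → £39,000 × 1.3% × 2/12 = £84.5000
March 1 – December 31, 2029: 10 months at 1.5% → £39,000 × 1.5% × 10/12 = £487.5000
Total = £572.0000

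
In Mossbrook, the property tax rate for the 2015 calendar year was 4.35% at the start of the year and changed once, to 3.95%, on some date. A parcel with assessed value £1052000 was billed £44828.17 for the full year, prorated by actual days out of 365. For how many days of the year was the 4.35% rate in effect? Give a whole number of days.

Let d = days at the first rate; then 365 − d days at the second rate.
£1052000 × [4.35%·d + 3.95%·(365−d)] / 365 = £44828.17
Solving gives d = 284, so the new rate took effect on October 12, 2015.

284 days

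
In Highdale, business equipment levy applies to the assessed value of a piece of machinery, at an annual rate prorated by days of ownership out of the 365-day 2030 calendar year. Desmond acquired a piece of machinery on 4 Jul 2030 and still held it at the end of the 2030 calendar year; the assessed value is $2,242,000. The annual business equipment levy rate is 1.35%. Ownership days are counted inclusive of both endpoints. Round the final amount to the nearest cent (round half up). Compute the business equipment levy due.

$15,009.12

Days held (4 Jul – 31 Dec 2030): 181 out of 365
Tax = $2,242,000 × 1.35% × 181/365 = $15,009.1151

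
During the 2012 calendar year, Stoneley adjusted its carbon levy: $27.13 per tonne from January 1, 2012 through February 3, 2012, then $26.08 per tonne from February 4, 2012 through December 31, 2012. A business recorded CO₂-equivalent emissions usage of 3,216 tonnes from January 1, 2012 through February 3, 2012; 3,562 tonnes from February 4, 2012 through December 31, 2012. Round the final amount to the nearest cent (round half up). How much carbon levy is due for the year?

January 1 – February 3, 2012: 3,216 tonnes at $27.13/tonne → $87,250.08
February 4 – December 31, 2012: 3,562 tonnes at $26.08/tonne → $92,896.96

$180,147.04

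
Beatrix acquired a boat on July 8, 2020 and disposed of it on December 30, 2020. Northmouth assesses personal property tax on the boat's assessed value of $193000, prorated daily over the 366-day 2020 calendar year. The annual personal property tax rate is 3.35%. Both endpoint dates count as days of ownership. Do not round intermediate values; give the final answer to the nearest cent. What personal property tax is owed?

$3109.09

Days held (July 8 – December 30, 2020): 176 out of 366
Tax = $193000 × 3.35% × 176/366 = $3109.0929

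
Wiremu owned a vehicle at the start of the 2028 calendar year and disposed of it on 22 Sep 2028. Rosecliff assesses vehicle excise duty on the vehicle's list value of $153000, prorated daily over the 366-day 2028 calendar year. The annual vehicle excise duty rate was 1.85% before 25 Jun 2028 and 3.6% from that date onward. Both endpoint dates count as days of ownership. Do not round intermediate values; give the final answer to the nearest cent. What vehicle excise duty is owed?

$2715.54

1 Jan – 24 Jun 2028: 176 days at 1.85% → $153000 × 1.85% × 176/366 = $1361.1148
25 Jun – 22 Sep 2028: 90 days at 3.6% → $153000 × 3.6% × 90/366 = $1354.4262
Total = $2715.5410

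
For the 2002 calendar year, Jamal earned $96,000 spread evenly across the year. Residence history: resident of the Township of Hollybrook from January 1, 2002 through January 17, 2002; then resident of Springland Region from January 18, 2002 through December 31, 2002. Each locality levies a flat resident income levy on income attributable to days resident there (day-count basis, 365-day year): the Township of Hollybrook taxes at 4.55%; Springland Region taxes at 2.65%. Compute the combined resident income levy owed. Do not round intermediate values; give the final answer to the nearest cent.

The Township of Hollybrook, January 1 – January 17, 2002: 17 days → $96,000 × 4.55% × 17/365 = $203.4411
Springland Region, January 18 – December 31, 2002: 348 days → $96,000 × 2.65% × 348/365 = $2,425.5123
Total = $2,628.9534

$2,628.95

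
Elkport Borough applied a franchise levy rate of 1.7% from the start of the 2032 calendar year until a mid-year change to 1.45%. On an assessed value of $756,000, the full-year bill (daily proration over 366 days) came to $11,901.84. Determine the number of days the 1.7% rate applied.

182 days

Let d = days at the first rate; then 366 − d days at the second rate.
$756,000 × [1.7%·d + 1.45%·(366−d)] / 366 = $11,901.84
Solving gives d = 182, so the new rate took effect on 1 July 2032.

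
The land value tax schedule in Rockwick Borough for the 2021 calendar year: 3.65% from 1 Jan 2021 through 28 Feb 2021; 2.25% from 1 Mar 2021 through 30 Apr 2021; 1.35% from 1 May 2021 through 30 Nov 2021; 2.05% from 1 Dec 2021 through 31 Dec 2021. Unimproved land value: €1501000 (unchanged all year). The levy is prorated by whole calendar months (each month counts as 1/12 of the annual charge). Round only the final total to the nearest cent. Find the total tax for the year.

€29144.42

1 Jan – 28 Feb 2021: 2 months at 3.65% → €1501000 × 3.65% × 2/12 = €9131.0833
1 Mar – 30 Apr 2021: 2 months at 2.25% → €1501000 × 2.25% × 2/12 = €5628.7500
1 May – 30 Nov 2021: 7 months at 1.35% → €1501000 × 1.35% × 7/12 = €11820.3750
1 Dec – 31 Dec 2021: 1 month at 2.05% → €1501000 × 2.05% × 1/12 = €2564.2083
Total = €29144.4167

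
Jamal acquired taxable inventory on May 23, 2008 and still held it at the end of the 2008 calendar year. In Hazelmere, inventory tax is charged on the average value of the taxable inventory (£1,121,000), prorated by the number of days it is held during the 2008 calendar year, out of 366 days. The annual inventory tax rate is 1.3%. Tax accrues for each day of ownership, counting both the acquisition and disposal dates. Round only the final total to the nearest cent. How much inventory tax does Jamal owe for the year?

Days held (May 23 – December 31, 2008): 223 out of 366
Tax = £1,121,000 × 1.3% × 223/366 = £8,879.1776

£8,879.18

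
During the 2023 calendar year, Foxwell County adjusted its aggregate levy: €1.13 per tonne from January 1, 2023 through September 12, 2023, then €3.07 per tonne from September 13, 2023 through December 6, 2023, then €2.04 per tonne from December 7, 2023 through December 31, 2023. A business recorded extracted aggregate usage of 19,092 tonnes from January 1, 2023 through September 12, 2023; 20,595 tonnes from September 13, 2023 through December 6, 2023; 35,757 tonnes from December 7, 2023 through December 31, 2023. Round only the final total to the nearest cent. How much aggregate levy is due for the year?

€157744.89

January 1 – September 12, 2023: 19,092 tonnes at €1.13/tonne → €21573.96
September 13 – December 6, 2023: 20,595 tonnes at €3.07/tonne → €63226.65
December 7 – December 31, 2023: 35,757 tonnes at €2.04/tonne → €72944.28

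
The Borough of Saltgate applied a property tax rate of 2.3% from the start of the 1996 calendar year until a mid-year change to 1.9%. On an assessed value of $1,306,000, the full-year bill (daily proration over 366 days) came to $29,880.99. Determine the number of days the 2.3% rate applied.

Let d = days at the first rate; then 366 − d days at the second rate.
$1,306,000 × [2.3%·d + 1.9%·(366−d)] / 366 = $29,880.99
Solving gives d = 355, so the new rate took effect on December 21, 1996.

355 days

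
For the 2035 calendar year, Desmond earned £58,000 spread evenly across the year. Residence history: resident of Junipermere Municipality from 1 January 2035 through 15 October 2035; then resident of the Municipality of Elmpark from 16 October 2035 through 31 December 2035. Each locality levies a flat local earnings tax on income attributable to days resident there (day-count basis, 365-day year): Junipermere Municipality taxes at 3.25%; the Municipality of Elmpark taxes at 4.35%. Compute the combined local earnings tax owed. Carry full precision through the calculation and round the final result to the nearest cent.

Junipermere Municipality, 1 January – 15 October 2035: 288 days → £58,000 × 3.25% × 288/365 = £1,487.3425
The Municipality of Elmpark, 16 October – 31 December 2035: 77 days → £58,000 × 4.35% × 77/365 = £532.2493
Total = £2,019.5918

£2,019.59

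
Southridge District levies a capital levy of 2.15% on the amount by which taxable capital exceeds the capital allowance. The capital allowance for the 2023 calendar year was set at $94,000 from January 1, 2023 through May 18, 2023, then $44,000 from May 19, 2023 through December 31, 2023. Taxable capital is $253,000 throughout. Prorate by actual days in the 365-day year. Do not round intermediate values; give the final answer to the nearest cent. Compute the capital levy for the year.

$4,087.06

January 1 – May 18, 2023: 138 days, exemption $94,000 → ($253,000 − $94,000) × 2.15% × 138/365 = $1,292.4740
May 19 – December 31, 2023: 227 days, exemption $44,000 → ($253,000 − $44,000) × 2.15% × 227/365 = $2,794.5877
Total = $4,087.0616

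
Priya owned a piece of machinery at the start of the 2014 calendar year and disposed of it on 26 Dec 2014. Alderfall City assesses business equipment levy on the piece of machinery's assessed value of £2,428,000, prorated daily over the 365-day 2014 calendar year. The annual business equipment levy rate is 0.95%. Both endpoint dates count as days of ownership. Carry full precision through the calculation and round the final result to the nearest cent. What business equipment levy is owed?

£22,750.03

Days held (1 Jan – 26 Dec 2014): 360 out of 365
Tax = £2,428,000 × 0.95% × 360/365 = £22,750.0274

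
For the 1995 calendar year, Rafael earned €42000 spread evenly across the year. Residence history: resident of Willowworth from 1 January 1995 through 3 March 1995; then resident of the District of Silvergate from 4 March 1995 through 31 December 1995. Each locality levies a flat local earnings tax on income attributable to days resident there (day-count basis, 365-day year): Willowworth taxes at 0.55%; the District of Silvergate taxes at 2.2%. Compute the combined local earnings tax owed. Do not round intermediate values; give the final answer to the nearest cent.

Willowworth, 1 January – 3 March 1995: 62 days → €42000 × 0.55% × 62/365 = €39.2384
The District of Silvergate, 4 March – 31 December 1995: 303 days → €42000 × 2.2% × 303/365 = €767.0466
Total = €806.2849

€806.28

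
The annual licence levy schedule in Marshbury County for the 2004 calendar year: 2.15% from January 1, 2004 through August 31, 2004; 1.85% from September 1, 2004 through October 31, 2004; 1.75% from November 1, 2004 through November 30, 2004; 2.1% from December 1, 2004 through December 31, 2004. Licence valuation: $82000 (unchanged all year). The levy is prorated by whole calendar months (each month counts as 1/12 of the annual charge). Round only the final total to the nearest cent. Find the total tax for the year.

January 1 – August 31, 2004: 8 months at 2.15% → $82000 × 2.15% × 8/12 = $1175.3333
September 1 – October 31, 2004: 2 months at 1.85% → $82000 × 1.85% × 2/12 = $252.8333
November 1 – November 30, 2004: 1 month at 1.75% → $82000 × 1.75% × 1/12 = $119.5833
December 1 – December 31, 2004: 1 month at 2.1% → $82000 × 2.1% × 1/12 = $143.5000
Total = $1691.2500

$1691.25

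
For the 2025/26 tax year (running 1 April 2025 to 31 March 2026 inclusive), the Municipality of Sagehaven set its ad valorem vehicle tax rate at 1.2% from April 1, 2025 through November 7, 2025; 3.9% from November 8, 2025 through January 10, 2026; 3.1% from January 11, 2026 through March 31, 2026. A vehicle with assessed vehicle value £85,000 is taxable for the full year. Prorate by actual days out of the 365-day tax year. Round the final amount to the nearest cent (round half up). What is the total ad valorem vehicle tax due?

April 1 – November 7, 2025: 221 days at 1.2% → £85,000 × 1.2% × 221/365 = £617.5890
November 8, 2025 – January 10, 2026: 64 days at 3.9% → £85,000 × 3.9% × 64/365 = £581.2603
January 11 – March 31, 2026: 80 days at 3.1% → £85,000 × 3.1% × 80/365 = £577.5342
Total = £1,776.3836

£1,776.38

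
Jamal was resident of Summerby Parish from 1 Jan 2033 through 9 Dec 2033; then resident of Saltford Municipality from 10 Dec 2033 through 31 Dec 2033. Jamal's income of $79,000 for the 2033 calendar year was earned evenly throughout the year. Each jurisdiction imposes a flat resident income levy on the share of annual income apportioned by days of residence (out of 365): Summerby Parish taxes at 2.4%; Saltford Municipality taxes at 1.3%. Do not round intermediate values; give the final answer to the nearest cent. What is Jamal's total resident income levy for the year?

Summerby Parish, 1 Jan – 9 Dec 2033: 343 days → $79,000 × 2.4% × 343/365 = $1,781.7205
Saltford Municipality, 10 Dec – 31 Dec 2033: 22 days → $79,000 × 1.3% × 22/365 = $61.9014
Total = $1,843.6219

$1,843.62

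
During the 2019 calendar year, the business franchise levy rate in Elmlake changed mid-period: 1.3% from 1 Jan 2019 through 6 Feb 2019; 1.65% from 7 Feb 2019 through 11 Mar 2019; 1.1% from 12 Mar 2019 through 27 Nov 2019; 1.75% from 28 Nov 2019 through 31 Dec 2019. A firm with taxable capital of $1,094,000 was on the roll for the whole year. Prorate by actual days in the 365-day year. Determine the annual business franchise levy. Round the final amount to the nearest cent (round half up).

$13,462.19

1 Jan – 6 Feb 2019: 37 days at 1.3% → $1,094,000 × 1.3% × 37/365 = $1,441.6822
7 Feb – 11 Mar 2019: 33 days at 1.65% → $1,094,000 × 1.65% × 33/365 = $1,632.0082
12 Mar – 27 Nov 2019: 261 days at 1.1% → $1,094,000 × 1.1% × 261/365 = $8,605.1342
28 Nov – 31 Dec 2019: 34 days at 1.75% → $1,094,000 × 1.75% × 34/365 = $1,783.3699
Total = $13,462.1945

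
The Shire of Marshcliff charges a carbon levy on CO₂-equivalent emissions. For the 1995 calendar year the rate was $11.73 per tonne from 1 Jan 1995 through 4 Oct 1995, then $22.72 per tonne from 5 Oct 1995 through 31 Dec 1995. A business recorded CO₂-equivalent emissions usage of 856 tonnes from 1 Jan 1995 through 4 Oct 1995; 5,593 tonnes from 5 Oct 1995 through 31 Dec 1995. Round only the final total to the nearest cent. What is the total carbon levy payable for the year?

1 Jan – 4 Oct 1995: 856 tonnes at $11.73/tonne → $10040.88
5 Oct – 31 Dec 1995: 5,593 tonnes at $22.72/tonne → $127072.96

$137113.84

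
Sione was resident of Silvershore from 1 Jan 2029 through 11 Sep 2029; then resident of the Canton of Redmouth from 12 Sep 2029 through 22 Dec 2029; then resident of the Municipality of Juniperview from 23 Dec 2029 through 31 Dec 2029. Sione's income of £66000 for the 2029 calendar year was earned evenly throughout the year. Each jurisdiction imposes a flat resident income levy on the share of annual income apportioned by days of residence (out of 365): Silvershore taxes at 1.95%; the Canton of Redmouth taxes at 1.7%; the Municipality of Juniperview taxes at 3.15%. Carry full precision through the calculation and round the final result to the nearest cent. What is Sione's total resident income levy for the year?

Silvershore, 1 Jan – 11 Sep 2029: 254 days → £66000 × 1.95% × 254/365 = £895.6110
The Canton of Redmouth, 12 Sep – 22 Dec 2029: 102 days → £66000 × 1.7% × 102/365 = £313.5452
The Municipality of Juniperview, 23 Dec – 31 Dec 2029: 9 days → £66000 × 3.15% × 9/365 = £51.2630
Total = £1260.4192

£1260.42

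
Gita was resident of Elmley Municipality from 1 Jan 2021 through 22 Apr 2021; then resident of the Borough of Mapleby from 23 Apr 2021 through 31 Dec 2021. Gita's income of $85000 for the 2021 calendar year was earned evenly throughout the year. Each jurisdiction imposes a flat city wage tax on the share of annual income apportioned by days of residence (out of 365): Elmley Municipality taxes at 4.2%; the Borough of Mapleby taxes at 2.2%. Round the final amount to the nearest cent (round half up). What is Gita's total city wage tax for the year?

Elmley Municipality, 1 Jan – 22 Apr 2021: 112 days → $85000 × 4.2% × 112/365 = $1095.4521
The Borough of Mapleby, 23 Apr – 31 Dec 2021: 253 days → $85000 × 2.2% × 253/365 = $1296.1918
Total = $2391.6438

$2391.64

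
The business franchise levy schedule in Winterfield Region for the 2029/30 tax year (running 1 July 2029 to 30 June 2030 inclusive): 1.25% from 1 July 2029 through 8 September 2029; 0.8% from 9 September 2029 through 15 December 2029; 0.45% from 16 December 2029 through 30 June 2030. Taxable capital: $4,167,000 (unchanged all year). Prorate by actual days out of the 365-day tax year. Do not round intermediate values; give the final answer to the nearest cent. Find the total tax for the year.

$29,060.54

1 July – 8 September 2029: 70 days at 1.25% → $4,167,000 × 1.25% × 70/365 = $9,989.3836
9 September – 15 December 2029: 98 days at 0.8% → $4,167,000 × 0.8% × 98/365 = $8,950.4877
16 December 2029 – 30 June 2030: 197 days at 0.45% → $4,167,000 × 0.45% × 197/365 = $10,120.6726
Total = $29,060.5438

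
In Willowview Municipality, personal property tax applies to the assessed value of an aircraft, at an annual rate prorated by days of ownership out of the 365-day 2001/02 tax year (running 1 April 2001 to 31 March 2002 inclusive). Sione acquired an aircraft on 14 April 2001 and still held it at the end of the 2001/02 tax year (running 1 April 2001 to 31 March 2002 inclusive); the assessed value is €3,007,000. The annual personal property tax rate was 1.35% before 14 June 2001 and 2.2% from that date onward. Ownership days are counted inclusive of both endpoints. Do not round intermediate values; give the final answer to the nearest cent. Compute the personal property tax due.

€59,526.24

14 April – 13 June 2001: 61 days at 1.35% → €3,007,000 × 1.35% × 61/365 = €6,784.2863
14 June 2001 – 31 March 2002: 291 days at 2.2% → €3,007,000 × 2.2% × 291/365 = €52,741.9562
Total = €59,526.2425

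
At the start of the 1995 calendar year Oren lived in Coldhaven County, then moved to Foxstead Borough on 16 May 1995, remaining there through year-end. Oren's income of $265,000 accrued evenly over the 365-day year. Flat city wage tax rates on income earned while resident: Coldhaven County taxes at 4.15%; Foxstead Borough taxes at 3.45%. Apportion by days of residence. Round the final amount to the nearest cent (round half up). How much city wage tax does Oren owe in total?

$9,828.60

Coldhaven County, 1 Jan – 15 May 1995: 135 days → $265,000 × 4.15% × 135/365 = $4,067.5685
Foxstead Borough, 16 May – 31 Dec 1995: 230 days → $265,000 × 3.45% × 230/365 = $5,761.0274
Total = $9,828.5959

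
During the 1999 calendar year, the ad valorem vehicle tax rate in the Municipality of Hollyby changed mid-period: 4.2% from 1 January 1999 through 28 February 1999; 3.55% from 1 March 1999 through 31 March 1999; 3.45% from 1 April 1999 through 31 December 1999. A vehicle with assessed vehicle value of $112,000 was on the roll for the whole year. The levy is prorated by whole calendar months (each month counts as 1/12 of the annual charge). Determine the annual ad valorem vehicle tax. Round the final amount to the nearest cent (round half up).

1 January – 28 February 1999: 2 months at 4.2% → $112,000 × 4.2% × 2/12 = $784.0000
1 March – 31 March 1999: 1 month at 3.55% → $112,000 × 3.55% × 1/12 = $331.3333
1 April – 31 December 1999: 9 months at 3.45% → $112,000 × 3.45% × 9/12 = $2,898.0000
Total = $4,013.3333

$4,013.33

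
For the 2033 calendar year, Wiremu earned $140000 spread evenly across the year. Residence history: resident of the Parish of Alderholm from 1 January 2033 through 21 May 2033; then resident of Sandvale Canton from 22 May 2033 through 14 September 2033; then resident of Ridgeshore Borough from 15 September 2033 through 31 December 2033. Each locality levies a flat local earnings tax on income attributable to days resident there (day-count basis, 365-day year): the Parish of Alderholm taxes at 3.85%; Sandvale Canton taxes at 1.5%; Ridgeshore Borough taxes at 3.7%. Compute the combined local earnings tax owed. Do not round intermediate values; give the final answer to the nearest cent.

The Parish of Alderholm, 1 January – 21 May 2033: 141 days → $140000 × 3.85% × 141/365 = $2082.1644
Sandvale Canton, 22 May – 14 September 2033: 116 days → $140000 × 1.5% × 116/365 = $667.3973
Ridgeshore Borough, 15 September – 31 December 2033: 108 days → $140000 × 3.7% × 108/365 = $1532.7123
Total = $4282.2740

$4282.27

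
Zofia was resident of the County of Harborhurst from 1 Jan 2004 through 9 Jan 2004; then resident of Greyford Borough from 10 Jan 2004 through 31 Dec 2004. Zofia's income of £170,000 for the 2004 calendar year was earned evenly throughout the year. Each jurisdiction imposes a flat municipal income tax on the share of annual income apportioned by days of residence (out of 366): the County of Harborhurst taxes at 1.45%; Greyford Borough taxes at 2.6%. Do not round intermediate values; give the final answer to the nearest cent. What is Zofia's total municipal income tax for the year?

£4,371.93

The County of Harborhurst, 1 Jan – 9 Jan 2004: 9 days → £170,000 × 1.45% × 9/366 = £60.6148
Greyford Borough, 10 Jan – 31 Dec 2004: 357 days → £170,000 × 2.6% × 357/366 = £4,311.3115
Total = £4,371.9262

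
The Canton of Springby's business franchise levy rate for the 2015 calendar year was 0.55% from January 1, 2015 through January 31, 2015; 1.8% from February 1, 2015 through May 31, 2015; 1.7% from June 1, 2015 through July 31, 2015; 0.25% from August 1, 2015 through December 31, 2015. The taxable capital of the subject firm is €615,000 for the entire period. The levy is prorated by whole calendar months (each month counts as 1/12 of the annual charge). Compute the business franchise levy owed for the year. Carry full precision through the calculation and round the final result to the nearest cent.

January 1 – January 31, 2015: 1 month at 0.55% → €615,000 × 0.55% × 1/12 = €281.8750
February 1 – May 31, 2015: 4 months at 1.8% → €615,000 × 1.8% × 4/12 = €3,690.0000
June 1 – July 31, 2015: 2 months at 1.7% → €615,000 × 1.7% × 2/12 = €1,742.5000
August 1 – December 31, 2015: 5 months at 0.25% → €615,000 × 0.25% × 5/12 = €640.6250
Total = €6,355.0000

€6,355.00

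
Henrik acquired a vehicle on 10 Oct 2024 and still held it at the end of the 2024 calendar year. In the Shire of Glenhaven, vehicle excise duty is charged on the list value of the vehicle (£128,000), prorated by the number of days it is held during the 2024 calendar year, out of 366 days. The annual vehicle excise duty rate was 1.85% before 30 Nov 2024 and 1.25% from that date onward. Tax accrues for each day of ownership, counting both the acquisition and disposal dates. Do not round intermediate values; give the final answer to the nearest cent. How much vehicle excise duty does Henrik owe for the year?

£469.86

10 Oct – 29 Nov 2024: 51 days at 1.85% → £128,000 × 1.85% × 51/366 = £329.9672
30 Nov – 31 Dec 2024: 32 days at 1.25% → £128,000 × 1.25% × 32/366 = £139.8907
Total = £469.8579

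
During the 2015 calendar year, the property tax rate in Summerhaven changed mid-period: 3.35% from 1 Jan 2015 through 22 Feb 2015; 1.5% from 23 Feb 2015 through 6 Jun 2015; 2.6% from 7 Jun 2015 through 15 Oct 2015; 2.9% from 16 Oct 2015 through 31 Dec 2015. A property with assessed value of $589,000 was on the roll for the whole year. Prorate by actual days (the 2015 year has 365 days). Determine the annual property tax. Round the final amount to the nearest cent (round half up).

1 Jan – 22 Feb 2015: 53 days at 3.35% → $589,000 × 3.35% × 53/365 = $2,865.1219
23 Feb – 6 Jun 2015: 104 days at 1.5% → $589,000 × 1.5% × 104/365 = $2,517.3699
7 Jun – 15 Oct 2015: 131 days at 2.6% → $589,000 × 2.6% × 131/365 = $5,496.2575
16 Oct – 31 Dec 2015: 77 days at 2.9% → $589,000 × 2.9% × 77/365 = $3,603.3890
Total = $14,482.1384

$14,482.14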